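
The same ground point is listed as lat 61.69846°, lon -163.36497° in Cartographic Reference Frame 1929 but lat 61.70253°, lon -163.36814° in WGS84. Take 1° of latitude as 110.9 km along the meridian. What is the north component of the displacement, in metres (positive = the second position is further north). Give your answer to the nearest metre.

Δφ = 61.70253° − 61.69846° = +0.00407°; Δλ = -163.36814° − -163.36497° = -0.00317°.
ΔN = Δφ × 110900 = 451.4 m; ΔE = Δλ × 110900 × cos(61.69846°) = -0.00317 × 110900 × 0.474112 = -166.7 m.

ΔN = 451 m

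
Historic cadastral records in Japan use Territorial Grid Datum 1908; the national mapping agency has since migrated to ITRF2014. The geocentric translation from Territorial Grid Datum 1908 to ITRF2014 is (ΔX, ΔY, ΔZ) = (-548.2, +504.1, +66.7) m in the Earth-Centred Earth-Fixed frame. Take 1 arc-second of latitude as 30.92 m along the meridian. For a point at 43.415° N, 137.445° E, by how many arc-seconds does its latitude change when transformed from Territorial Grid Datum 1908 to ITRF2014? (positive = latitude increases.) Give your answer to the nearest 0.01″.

Δφ = -14.99″

sin φ = 0.687278, cos φ = 0.726395, sin λ = 0.676298, cos λ = -0.736628.
North component: ΔN = −sin φ cos λ·ΔX − sin φ sin λ·ΔY + cos φ·ΔZ = −(0.687278)(-0.736628)(-548.2) − (0.687278)(0.676298)(504.1) + (0.726395)(66.7) = -463.39 m.
1° of latitude spans 3600 × 30.92 = 111312 m, so Δφ = -463.39 / 111312 × 3600 = -14.987″.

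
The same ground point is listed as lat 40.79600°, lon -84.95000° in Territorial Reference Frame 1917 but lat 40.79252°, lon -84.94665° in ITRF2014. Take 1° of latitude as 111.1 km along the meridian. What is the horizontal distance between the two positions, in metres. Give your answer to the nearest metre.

478 m

Δφ = 40.79252° − 40.79600° = -0.00348°; Δλ = -84.94665° − -84.95000° = +0.00335°.
ΔN = Δφ × 111100 = -386.6 m; ΔE = Δλ × 111100 × cos(40.79600°) = +0.00335 × 111100 × 0.757041 = 281.8 m.
Distance = √(ΔE² + ΔN²) = √(281.8² + (-386.6)²) = 478.4 m.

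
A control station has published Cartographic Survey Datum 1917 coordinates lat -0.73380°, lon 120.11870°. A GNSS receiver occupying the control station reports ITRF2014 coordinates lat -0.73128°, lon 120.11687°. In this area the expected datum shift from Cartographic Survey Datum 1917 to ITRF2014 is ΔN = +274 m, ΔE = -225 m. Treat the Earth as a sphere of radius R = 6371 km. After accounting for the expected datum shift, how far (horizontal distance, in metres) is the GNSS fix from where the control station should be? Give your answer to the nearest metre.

Observed coordinate differences: Δφ = +0.00252°, Δλ = -0.00183°.
Converting to metres (1° lat = 111195 m, cos φ = 0.999918): observed ΔN = 280.2 m, observed ΔE = -203.5 m.
Subtracting the expected shift leaves a residual of 280.2 − (274) = 6.2 m north and -203.5 − (-225) = 21.5 m east.
Residual distance = √(6.2² + 21.5²) = 22.4 m.

22 m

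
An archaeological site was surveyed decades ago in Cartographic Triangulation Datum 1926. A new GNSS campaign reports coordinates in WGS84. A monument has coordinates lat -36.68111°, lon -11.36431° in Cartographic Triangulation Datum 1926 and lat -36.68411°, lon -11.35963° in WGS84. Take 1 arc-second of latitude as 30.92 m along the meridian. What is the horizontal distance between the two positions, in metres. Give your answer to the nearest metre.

Δφ = -36.68411° − -36.68111° = -0.00300°; Δλ = -11.35963° − -11.36431° = +0.00468°.
1° of latitude = 3600 × 30.92 = 111312 m.
ΔN = Δφ × 111312 = -333.9 m; ΔE = Δλ × 111312 × cos(-36.68111°) = +0.00468 × 111312 × 0.801973 = 417.8 m.
Distance = √(ΔE² + ΔN²) = √(417.8² + (-333.9)²) = 534.8 m.

535 m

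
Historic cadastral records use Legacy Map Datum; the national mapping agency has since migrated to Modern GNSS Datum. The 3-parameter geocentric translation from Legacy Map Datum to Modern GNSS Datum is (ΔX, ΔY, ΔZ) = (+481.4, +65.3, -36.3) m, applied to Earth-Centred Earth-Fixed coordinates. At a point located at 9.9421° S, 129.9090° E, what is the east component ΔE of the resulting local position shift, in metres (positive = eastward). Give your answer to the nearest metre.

ΔE = -411 m

At φ = -9.9421°, λ = 129.9090°: sin φ = -0.172653, cos φ = 0.984983, sin λ = 0.767064, cos λ = -0.641570.
ΔE = −sin λ·ΔX + cos λ·ΔY = −(0.767064)·(481.4) + (-0.641570)·(65.3) = -411.16 m.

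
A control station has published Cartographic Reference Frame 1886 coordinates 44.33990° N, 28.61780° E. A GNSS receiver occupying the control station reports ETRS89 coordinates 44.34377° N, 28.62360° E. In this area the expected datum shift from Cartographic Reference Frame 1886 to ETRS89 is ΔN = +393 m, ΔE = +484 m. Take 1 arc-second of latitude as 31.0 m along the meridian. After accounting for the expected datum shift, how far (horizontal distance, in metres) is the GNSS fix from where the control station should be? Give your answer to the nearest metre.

Observed coordinate differences: Δφ = +0.00387°, Δλ = +0.00580°.
Converting to metres (1° lat = 111600 m, cos φ = 0.715206): observed ΔN = 431.9 m, observed ΔE = 462.9 m.
Subtracting the expected shift leaves a residual of 431.9 − (393) = 38.9 m north and 462.9 − (484) = -21.1 m east.
Residual distance = √(38.9² + (-21.1)²) = 44.2 m.

44 m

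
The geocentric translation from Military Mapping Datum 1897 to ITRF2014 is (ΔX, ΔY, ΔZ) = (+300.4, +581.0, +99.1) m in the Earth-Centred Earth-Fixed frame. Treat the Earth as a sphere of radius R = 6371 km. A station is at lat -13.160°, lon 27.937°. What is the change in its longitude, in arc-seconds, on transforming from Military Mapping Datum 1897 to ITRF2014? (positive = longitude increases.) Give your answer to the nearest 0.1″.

Δλ = 12.4″

sin φ = -0.227671, cos φ = 0.973738, sin λ = 0.468500, cos λ = 0.883463.
East component: ΔE = −sin λ·ΔX + cos λ·ΔY = −(0.468500)(300.4) + (0.883463)(581.0) = 372.55 m.
1° of latitude spans πR/180 = 111195 m; at latitude φ, 1° of longitude spans that × cos φ = 108274.7 m, so Δλ = 372.55 / 108274.7 × 3600 = 12.387″.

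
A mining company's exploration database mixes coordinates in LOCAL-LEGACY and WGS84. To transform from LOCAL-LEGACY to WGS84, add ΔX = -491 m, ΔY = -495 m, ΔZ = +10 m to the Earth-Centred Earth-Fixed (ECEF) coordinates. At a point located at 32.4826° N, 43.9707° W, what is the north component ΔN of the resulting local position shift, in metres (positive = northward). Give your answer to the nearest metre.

At φ = 32.4826°, λ = -43.9707°: sin φ = 0.537043, cos φ = 0.843555, sin λ = -0.694290, cos λ = 0.719695.
ΔN = −sin φ cos λ·ΔX − sin φ sin λ·ΔY + cos φ·ΔZ = −(0.537043)(0.719695)(-491) − (0.537043)(-0.694290)(-495) + (0.843555)(10) = 13.64 m.

ΔN = 14 m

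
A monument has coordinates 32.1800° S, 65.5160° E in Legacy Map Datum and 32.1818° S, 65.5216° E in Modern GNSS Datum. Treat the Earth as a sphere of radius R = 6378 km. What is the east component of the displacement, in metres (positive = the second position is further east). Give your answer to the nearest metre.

Δφ = -32.1818° − -32.1800° = -0.0018°; Δλ = 65.5216° − 65.5160° = +0.0056°.
1° along a meridian = πR/180 = 111317 m.
ΔN = Δφ × 111317 = -200.4 m; ΔE = Δλ × 111317 × cos(-32.1800°) = +0.0056 × 111317 × 0.846379 = 527.6 m.

ΔE = 528 m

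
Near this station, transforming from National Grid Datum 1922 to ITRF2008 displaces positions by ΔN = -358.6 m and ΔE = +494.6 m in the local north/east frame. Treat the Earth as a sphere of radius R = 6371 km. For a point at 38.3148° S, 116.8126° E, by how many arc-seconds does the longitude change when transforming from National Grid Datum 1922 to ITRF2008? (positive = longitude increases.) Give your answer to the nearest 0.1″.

At latitude -38.3148°, cos φ = 0.784616.
One radian of longitude at latitude φ spans R cos φ, so Δλ = ΔE / (R cos φ) = 494.6 / (6371000 × 0.784616) = 9.8944e-05 rad = 20.409″.

Δλ = 20.4″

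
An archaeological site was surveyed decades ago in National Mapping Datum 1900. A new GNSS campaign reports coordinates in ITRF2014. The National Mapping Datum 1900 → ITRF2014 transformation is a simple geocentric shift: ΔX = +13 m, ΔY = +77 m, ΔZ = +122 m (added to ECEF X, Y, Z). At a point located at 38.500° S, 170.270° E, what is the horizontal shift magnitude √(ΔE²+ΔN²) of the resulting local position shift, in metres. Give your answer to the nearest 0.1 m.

The local east axis at (φ, λ) is (−sin λ, cos λ, 0), so ΔE = −sin(170.270°)·13 + cos(170.270°)·77 = -78.09 m.
The local north axis is (−sin φ cos λ, −sin φ sin λ, cos φ), giving ΔN = -7.976 + 8.101 + 95.478 = 95.60 m.
Horizontal magnitude = √(ΔE² + ΔN²) = √((-78.09)² + 95.60²) = 123.44 m.

123.4 m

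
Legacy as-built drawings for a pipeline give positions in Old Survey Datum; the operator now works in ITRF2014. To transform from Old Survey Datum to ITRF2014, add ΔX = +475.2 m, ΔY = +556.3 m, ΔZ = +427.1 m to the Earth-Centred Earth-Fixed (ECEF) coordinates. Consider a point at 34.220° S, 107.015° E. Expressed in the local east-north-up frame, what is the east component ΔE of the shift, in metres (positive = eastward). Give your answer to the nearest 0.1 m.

ΔE = -617.2 m

The local east axis at (φ, λ) is (−sin λ, cos λ, 0), so ΔE = −sin(107.015°)·475.2 + cos(107.015°)·556.3 = -617.19 m.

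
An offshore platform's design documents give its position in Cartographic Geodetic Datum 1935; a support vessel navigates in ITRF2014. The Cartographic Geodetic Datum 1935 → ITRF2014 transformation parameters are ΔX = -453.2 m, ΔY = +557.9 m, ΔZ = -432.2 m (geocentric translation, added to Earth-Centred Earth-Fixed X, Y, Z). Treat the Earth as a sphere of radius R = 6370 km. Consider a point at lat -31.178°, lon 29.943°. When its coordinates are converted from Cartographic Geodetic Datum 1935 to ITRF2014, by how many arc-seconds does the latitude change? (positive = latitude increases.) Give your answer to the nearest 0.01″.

Δφ = -13.89″

sin φ = -0.517699, cos φ = 0.855563, sin λ = 0.499138, cos λ = 0.866522.
North component: ΔN = −sin φ cos λ·ΔX − sin φ sin λ·ΔY + cos φ·ΔZ = −(-0.517699)(0.866522)(-453.2) − (-0.517699)(0.499138)(557.9) + (0.855563)(-432.2) = -428.92 m.
1° of latitude spans πR/180 = 111177 m, so Δφ = -428.92 / 111177 × 3600 = -13.889″.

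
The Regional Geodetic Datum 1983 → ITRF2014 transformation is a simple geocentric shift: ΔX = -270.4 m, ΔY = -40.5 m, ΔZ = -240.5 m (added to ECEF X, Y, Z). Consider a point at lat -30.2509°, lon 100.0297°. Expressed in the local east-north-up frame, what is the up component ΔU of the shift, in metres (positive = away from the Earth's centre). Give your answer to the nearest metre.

ΔU = 127 m

At φ = -30.2509°, λ = 100.0297°: sin φ = -0.503788, cos φ = 0.863828, sin λ = 0.984718, cos λ = -0.174159.
ΔU = cos φ cos λ·ΔX + cos φ sin λ·ΔY + sin φ·ΔZ = (0.863828)(-0.174159)(-270.4) + (0.863828)(0.984718)(-40.5) + (-0.503788)(-240.5) = 127.39 m.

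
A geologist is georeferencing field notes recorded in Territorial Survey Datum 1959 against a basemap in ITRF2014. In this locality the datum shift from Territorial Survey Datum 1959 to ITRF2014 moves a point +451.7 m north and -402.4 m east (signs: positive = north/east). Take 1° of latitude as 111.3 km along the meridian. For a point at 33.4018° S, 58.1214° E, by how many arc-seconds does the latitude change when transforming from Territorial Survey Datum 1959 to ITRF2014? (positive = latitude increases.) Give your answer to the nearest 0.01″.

1° of latitude = 111.3 km, so Δφ = 451.7 / 111300 = 0.0040584° = 14.610″.

Δφ = 14.61″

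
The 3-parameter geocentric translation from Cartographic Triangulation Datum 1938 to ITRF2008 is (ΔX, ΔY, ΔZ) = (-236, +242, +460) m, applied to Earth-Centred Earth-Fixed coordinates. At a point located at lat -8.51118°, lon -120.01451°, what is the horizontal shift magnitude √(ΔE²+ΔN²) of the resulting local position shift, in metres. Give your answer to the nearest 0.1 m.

At φ = -8.51118°, λ = -120.01451°: sin φ = -0.148002, cos φ = 0.988987, sin λ = -0.865899, cos λ = -0.500219.
ΔE = −sin λ·ΔX + cos λ·ΔY = −(-0.865899)·(-236) + (-0.500219)·(242) = -325.41 m.
ΔN = −sin φ cos λ·ΔX − sin φ sin λ·ΔY + cos φ·ΔZ = −(-0.148002)(-0.500219)(-236) − (-0.148002)(-0.865899)(242) + (0.988987)(460) = 441.39 m.
Horizontal magnitude = √(ΔE² + ΔN²) = √((-325.41)² + 441.39²) = 548.38 m.

548.4 m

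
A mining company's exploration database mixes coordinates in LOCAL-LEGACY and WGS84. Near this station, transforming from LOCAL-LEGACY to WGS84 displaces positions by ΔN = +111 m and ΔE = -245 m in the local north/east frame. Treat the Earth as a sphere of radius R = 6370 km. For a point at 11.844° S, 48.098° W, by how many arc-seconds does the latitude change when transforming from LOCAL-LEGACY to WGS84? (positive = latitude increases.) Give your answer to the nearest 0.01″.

Δφ = 3.59″

On a sphere of radius R, 1 rad of latitude = R, so Δφ = ΔN / R = 111.0 / 6370000 = 1.7425e-05 rad = 3.594″.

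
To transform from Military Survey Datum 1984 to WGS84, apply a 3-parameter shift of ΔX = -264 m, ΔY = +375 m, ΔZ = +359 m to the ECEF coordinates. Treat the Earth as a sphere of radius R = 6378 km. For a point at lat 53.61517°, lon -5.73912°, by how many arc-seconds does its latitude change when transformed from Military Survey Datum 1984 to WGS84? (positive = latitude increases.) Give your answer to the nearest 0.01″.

Δφ = 14.70″

sin φ = 0.805051, cos φ = 0.593206, sin λ = -0.099999, cos λ = 0.994988.
North component: ΔN = −sin φ cos λ·ΔX − sin φ sin λ·ΔY + cos φ·ΔZ = −(0.805051)(0.994988)(-264) − (0.805051)(-0.099999)(375) + (0.593206)(359) = 454.62 m.
1° of latitude spans πR/180 = 111317 m, so Δφ = 454.62 / 111317 × 3600 = 14.702″.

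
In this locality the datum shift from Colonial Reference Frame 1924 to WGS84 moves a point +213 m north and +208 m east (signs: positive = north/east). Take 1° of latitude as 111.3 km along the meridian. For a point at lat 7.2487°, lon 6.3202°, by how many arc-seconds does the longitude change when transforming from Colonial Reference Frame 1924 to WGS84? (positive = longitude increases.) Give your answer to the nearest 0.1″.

Δλ = 6.8″

At latitude 7.2487°, cos φ = 0.992008.
1° of longitude at this latitude = 111.3 × cos φ = 110.41 km, so Δλ = 208.0 / 110410.5 = 0.0018839° = 6.782″.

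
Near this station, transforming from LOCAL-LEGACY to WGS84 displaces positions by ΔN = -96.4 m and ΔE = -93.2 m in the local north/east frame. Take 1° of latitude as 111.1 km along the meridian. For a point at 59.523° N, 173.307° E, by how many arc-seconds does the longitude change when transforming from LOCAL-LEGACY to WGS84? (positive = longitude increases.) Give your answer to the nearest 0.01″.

Δλ = -5.95″

At latitude 59.523°, cos φ = 0.507192.
1° of longitude at this latitude = 111.1 × cos φ = 56.35 km, so Δλ = -93.2 / 56349.1 = -0.0016540° = -5.954″.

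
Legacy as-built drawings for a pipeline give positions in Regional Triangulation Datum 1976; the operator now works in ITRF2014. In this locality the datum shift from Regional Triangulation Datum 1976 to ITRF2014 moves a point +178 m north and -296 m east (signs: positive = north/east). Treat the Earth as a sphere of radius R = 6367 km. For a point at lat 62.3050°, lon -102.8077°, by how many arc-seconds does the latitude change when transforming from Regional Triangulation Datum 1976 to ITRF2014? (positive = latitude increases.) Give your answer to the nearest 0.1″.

Δφ = 5.8″

On a sphere of radius R, 1 rad of latitude = R, so Δφ = ΔN / R = 178.0 / 6367000 = 2.7957e-05 rad = 5.766″.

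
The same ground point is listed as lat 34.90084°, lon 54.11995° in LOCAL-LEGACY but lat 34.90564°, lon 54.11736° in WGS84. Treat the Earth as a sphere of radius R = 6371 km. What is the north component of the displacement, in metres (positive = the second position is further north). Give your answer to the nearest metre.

Δφ = 34.90564° − 34.90084° = +0.00480°; Δλ = 54.11736° − 54.11995° = -0.00259°.
1° along a meridian = πR/180 = 111195 m.
ΔN = Δφ × 111195 = 533.7 m; ΔE = Δλ × 111195 × cos(34.90084°) = -0.00259 × 111195 × 0.820143 = -236.2 m.

ΔN = 534 m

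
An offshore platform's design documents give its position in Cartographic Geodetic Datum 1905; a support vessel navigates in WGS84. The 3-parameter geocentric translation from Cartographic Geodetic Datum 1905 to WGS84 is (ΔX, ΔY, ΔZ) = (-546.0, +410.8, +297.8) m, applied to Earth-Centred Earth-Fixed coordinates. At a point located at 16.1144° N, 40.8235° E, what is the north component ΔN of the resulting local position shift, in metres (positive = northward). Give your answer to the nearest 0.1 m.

ΔN = 326.2 m

At φ = 16.1144°, λ = 40.8235°: sin φ = 0.277556, cos φ = 0.960709, sin λ = 0.653731, cos λ = 0.756727.
ΔN = −sin φ cos λ·ΔX − sin φ sin λ·ΔY + cos φ·ΔZ = −(0.277556)(0.756727)(-546.0) − (0.277556)(0.653731)(410.8) + (0.960709)(297.8) = 326.24 m.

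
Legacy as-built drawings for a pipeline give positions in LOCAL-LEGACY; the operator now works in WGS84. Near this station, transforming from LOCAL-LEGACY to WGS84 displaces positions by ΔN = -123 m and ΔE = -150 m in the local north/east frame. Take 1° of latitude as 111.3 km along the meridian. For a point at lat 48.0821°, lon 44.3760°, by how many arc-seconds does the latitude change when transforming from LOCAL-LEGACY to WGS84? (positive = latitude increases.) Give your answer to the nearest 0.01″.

1° of latitude = 111.3 km, so Δφ = -123.0 / 111300 = -0.0011051° = -3.978″.

Δφ = -3.98″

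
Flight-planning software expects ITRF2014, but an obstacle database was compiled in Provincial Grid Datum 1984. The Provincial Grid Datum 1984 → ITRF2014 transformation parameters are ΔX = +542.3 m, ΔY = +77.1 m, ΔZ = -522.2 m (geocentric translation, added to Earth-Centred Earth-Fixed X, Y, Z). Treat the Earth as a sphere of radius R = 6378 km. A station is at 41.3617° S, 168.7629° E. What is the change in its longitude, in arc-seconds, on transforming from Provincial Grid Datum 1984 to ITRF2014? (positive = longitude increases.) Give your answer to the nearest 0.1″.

Δλ = -7.8″

sin φ = -0.660810, cos φ = 0.750553, sin λ = 0.194869, cos λ = -0.980829.
East component: ΔE = −sin λ·ΔX + cos λ·ΔY = −(0.194869)(542.3) + (-0.980829)(77.1) = -181.30 m.
1° of latitude spans πR/180 = 111317 m; at latitude φ, 1° of longitude spans that × cos φ = 83549.4 m, so Δλ = -181.30 / 83549.4 × 3600 = -7.812″.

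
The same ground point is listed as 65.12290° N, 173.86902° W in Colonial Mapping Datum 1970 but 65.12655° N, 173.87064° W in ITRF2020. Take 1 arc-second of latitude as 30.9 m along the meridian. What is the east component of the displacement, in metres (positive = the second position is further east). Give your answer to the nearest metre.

Δφ = 65.12655° − 65.12290° = +0.00365°; Δλ = -173.87064° − -173.86902° = -0.00162°.
1° of latitude = 3600 × 30.90 = 111240 m.
ΔN = Δφ × 111240 = 406.0 m; ΔE = Δλ × 111240 × cos(65.12290°) = -0.00162 × 111240 × 0.420673 = -75.8 m.

ΔE = -76 m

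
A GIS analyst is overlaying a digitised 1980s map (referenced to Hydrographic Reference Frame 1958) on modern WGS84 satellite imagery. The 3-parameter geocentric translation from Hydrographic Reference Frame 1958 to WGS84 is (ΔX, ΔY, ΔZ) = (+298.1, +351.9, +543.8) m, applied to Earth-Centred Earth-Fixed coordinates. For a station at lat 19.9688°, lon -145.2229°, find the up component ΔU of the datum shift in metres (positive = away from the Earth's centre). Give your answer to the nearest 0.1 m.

ΔU = -233.1 m

At φ = 19.9688°, λ = -145.2229°: sin φ = 0.341508, cos φ = 0.939879, sin λ = -0.570385, cos λ = -0.821377.
ΔU = cos φ cos λ·ΔX + cos φ sin λ·ΔY + sin φ·ΔZ = (0.939879)(-0.821377)(298.1) + (0.939879)(-0.570385)(351.9) + (0.341508)(543.8) = -233.07 m.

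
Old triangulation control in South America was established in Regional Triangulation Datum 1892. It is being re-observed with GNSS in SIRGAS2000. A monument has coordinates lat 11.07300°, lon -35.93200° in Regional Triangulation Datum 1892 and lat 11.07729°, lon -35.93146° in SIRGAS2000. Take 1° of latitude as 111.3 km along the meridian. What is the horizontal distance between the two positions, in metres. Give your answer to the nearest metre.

Δφ = 11.07729° − 11.07300° = +0.00429°; Δλ = -35.93146° − -35.93200° = +0.00054°.
ΔN = Δφ × 111300 = 477.5 m; ΔE = Δλ × 111300 × cos(11.07300°) = +0.00054 × 111300 × 0.981383 = 59.0 m.
Distance = √(ΔE² + ΔN²) = √(59.0² + 477.5²) = 481.1 m.

481 m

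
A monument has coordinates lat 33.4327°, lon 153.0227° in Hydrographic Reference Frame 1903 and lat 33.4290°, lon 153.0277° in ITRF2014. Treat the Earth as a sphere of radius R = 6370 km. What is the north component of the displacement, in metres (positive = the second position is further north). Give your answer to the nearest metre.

Δφ = 33.4290° − 33.4327° = -0.0037°; Δλ = 153.0277° − 153.0227° = +0.0050°.
1° along a meridian = πR/180 = 111177 m.
ΔN = Δφ × 111177 = -411.4 m; ΔE = Δλ × 111177 × cos(33.4327°) = +0.0050 × 111177 × 0.834534 = 463.9 m.

ΔN = -411 m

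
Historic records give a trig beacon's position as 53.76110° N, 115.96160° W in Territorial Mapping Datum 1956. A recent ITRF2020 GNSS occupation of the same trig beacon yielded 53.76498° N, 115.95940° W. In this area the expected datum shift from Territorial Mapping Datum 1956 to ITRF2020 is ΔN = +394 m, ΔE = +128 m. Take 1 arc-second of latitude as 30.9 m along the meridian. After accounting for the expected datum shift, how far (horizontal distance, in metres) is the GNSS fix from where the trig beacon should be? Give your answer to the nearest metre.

41 m

Observed coordinate differences: Δφ = +0.00388°, Δλ = +0.00220°.
Converting to metres (1° lat = 111240 m, cos φ = 0.591153): observed ΔN = 431.6 m, observed ΔE = 144.7 m.
Subtracting the expected shift leaves a residual of 431.6 − (394) = 37.6 m north and 144.7 − (128) = 16.7 m east.
Residual distance = √(37.6² + 16.7²) = 41.1 m.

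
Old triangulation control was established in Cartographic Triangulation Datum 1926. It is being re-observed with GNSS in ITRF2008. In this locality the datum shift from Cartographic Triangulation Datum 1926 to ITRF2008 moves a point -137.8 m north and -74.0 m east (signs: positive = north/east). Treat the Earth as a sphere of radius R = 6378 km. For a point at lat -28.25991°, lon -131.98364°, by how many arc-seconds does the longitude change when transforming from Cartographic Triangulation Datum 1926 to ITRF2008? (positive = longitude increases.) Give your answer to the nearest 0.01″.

At latitude -28.25991°, cos φ = 0.880809.
One radian of longitude at latitude φ spans R cos φ, so Δλ = ΔE / (R cos φ) = -74.0 / (6378000 × 0.880809) = -1.3172e-05 rad = -2.717″.

Δλ = -2.72″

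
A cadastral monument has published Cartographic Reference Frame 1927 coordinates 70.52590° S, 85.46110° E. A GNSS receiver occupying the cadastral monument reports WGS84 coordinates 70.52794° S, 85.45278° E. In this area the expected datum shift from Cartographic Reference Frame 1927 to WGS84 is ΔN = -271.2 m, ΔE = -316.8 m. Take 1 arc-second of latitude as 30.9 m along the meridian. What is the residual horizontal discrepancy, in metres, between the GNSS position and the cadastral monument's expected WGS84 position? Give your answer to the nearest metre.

45 m

Observed coordinate differences: Δφ = -0.00204°, Δλ = -0.00832°.
Converting to metres (1° lat = 111240 m, cos φ = 0.333381): observed ΔN = -226.9 m, observed ΔE = -308.5 m.
Subtracting the expected shift leaves a residual of -226.9 − (-271.2) = 44.3 m north and -308.5 − (-316.8) = 8.3 m east.
Residual distance = √(44.3² + 8.3²) = 45.0 m.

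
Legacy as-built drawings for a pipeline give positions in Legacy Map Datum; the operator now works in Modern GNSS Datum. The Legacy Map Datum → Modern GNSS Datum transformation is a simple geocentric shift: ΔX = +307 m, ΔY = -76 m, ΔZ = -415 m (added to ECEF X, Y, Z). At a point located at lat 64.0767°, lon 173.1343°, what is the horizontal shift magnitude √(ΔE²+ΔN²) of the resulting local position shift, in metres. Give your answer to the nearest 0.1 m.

108.1 m

The local east axis at (φ, λ) is (−sin λ, cos λ, 0), so ΔE = −sin(173.1343°)·307 + cos(173.1343°)·(-76) = 38.76 m.
The local north axis is (−sin φ cos λ, −sin φ sin λ, cos φ), giving ΔN = 274.130 + 8.171 − 181.425 = 100.88 m.
Horizontal magnitude = √(ΔE² + ΔN²) = √(38.76² + 100.88²) = 108.06 m.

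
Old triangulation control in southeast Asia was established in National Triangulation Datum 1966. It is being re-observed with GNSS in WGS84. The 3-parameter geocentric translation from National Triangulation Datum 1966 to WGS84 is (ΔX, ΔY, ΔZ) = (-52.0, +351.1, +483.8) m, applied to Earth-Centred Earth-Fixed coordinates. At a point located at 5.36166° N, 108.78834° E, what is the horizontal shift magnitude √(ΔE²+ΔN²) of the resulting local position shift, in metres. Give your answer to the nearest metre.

At φ = 5.36166°, λ = 108.78834°: sin φ = 0.093442, cos φ = 0.995625, sin λ = 0.946715, cos λ = -0.322073.
ΔE = −sin λ·ΔX + cos λ·ΔY = −(0.946715)·(-52.0) + (-0.322073)·(351.1) = -63.85 m.
ΔN = −sin φ cos λ·ΔX − sin φ sin λ·ΔY + cos φ·ΔZ = −(0.093442)(-0.322073)(-52.0) − (0.093442)(0.946715)(351.1) + (0.995625)(483.8) = 449.06 m.
Horizontal magnitude = √(ΔE² + ΔN²) = √((-63.85)² + 449.06²) = 453.58 m.

454 m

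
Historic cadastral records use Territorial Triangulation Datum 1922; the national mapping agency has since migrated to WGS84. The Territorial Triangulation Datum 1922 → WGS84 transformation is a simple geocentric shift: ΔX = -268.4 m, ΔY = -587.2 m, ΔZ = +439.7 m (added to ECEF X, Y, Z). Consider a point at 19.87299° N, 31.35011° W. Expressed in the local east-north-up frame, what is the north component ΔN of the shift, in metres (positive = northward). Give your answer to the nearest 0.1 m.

ΔN = 387.6 m

At φ = 19.87299°, λ = -31.35011°: sin φ = 0.339936, cos φ = 0.940448, sin λ = -0.520266, cos λ = 0.854004.
ΔN = −sin φ cos λ·ΔX − sin φ sin λ·ΔY + cos φ·ΔZ = −(0.339936)(0.854004)(-268.4) − (0.339936)(-0.520266)(-587.2) + (0.940448)(439.7) = 387.58 m.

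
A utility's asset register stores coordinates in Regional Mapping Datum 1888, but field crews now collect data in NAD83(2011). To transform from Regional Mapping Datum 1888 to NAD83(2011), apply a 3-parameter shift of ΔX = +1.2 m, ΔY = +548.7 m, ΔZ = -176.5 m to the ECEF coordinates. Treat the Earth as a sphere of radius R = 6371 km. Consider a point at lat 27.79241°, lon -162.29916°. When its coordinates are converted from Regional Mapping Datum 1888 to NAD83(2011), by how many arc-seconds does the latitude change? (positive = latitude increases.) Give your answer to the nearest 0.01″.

sin φ = 0.466269, cos φ = 0.884643, sin λ = -0.304047, cos λ = -0.952657.
North component: ΔN = −sin φ cos λ·ΔX − sin φ sin λ·ΔY + cos φ·ΔZ = −(0.466269)(-0.952657)(1.2) − (0.466269)(-0.304047)(548.7) + (0.884643)(-176.5) = -77.82 m.
1° of latitude spans πR/180 = 111195 m, so Δφ = -77.82 / 111195 × 3600 = -2.519″.

Δφ = -2.52″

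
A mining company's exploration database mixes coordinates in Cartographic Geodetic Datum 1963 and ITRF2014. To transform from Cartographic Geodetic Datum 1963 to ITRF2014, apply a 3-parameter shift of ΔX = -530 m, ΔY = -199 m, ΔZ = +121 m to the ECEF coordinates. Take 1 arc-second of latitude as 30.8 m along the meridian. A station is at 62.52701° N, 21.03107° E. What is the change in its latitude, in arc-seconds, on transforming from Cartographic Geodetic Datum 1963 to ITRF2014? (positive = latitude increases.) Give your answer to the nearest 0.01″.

sin φ = 0.887228, cos φ = 0.461330, sin λ = 0.358874, cos λ = 0.933386.
North component: ΔN = −sin φ cos λ·ΔX − sin φ sin λ·ΔY + cos φ·ΔZ = −(0.887228)(0.933386)(-530) − (0.887228)(0.358874)(-199) + (0.461330)(121) = 558.09 m.
1° of latitude spans 3600 × 30.80 = 110880 m, so Δφ = 558.09 / 110880 × 3600 = 18.120″.

Δφ = 18.12″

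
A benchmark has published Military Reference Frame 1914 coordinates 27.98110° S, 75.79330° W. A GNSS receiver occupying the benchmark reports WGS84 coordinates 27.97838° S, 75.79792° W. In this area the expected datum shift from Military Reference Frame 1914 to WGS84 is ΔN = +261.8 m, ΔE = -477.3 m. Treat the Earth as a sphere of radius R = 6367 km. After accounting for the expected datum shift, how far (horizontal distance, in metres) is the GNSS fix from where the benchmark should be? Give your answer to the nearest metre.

47 m

Observed coordinate differences: Δφ = +0.00272°, Δλ = -0.00462°.
Converting to metres (1° lat = 111125 m, cos φ = 0.883102): observed ΔN = 302.3 m, observed ΔE = -453.4 m.
Subtracting the expected shift leaves a residual of 302.3 − (261.8) = 40.5 m north and -453.4 − (-477.3) = 23.9 m east.
Residual distance = √(40.5² + 23.9²) = 47.0 m.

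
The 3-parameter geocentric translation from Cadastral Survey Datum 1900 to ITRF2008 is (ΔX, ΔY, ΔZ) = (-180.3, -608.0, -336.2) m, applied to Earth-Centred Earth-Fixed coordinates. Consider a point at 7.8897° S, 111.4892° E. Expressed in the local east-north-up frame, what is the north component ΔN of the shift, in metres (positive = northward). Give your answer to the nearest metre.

At φ = -7.8897°, λ = 111.4892°: sin φ = -0.137266, cos φ = 0.990534, sin λ = 0.930487, cos λ = -0.366326.
ΔN = −sin φ cos λ·ΔX − sin φ sin λ·ΔY + cos φ·ΔZ = −(-0.137266)(-0.366326)(-180.3) − (-0.137266)(0.930487)(-608.0) + (0.990534)(-336.2) = -401.61 m.

ΔN = -402 m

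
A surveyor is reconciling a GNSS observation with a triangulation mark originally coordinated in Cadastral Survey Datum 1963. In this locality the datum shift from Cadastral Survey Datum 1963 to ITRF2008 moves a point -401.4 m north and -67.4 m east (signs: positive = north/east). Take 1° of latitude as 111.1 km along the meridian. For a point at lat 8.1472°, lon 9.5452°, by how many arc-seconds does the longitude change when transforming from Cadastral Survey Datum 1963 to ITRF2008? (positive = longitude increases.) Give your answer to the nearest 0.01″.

At latitude 8.1472°, cos φ = 0.989907.
1° of longitude at this latitude = 111.1 × cos φ = 109.98 km, so Δλ = -67.4 / 109978.7 = -0.0006128° = -2.206″.

Δλ = -2.21″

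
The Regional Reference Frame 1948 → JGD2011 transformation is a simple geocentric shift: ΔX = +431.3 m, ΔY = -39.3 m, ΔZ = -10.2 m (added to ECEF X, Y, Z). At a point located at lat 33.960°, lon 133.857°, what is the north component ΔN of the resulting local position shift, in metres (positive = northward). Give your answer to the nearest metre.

At φ = 33.960°, λ = 133.857°: sin φ = 0.558614, cos φ = 0.829428, sin λ = 0.721071, cos λ = -0.692861.
ΔN = −sin φ cos λ·ΔX − sin φ sin λ·ΔY + cos φ·ΔZ = −(0.558614)(-0.692861)(431.3) − (0.558614)(0.721071)(-39.3) + (0.829428)(-10.2) = 174.30 m.

ΔN = 174 m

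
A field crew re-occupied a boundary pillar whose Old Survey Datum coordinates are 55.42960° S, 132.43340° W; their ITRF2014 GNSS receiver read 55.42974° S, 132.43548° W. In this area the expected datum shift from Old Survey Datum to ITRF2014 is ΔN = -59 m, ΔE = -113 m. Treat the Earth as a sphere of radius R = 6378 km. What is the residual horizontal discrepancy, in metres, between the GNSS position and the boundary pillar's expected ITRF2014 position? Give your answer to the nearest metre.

47 m

Observed coordinate differences: Δφ = -0.00014°, Δλ = -0.00208°.
Converting to metres (1° lat = 111317 m, cos φ = 0.567418): observed ΔN = -15.6 m, observed ΔE = -131.4 m.
Subtracting the expected shift leaves a residual of -15.6 − (-59) = 43.4 m north and -131.4 − (-113) = -18.4 m east.
Residual distance = √(43.4² + (-18.4)²) = 47.1 m.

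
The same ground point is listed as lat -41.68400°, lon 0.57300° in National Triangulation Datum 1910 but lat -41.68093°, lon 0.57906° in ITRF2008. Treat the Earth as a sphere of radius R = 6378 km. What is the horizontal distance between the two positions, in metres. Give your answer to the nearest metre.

Δφ = -41.68093° − -41.68400° = +0.00307°; Δλ = 0.57906° − 0.57300° = +0.00606°.
1° along a meridian = πR/180 = 111317 m.
ΔN = Δφ × 111317 = 341.7 m; ΔE = Δλ × 111317 × cos(-41.68400°) = +0.00606 × 111317 × 0.746824 = 503.8 m.
Distance = √(ΔE² + ΔN²) = √(503.8² + 341.7²) = 608.8 m.

609 m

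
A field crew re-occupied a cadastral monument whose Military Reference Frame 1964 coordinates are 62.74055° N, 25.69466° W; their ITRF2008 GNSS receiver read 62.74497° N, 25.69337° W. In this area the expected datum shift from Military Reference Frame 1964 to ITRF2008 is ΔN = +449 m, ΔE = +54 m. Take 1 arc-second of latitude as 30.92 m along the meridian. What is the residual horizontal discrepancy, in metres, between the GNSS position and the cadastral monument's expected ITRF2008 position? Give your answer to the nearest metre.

45 m

Observed coordinate differences: Δφ = +0.00442°, Δλ = +0.00129°.
Converting to metres (1° lat = 111312 m, cos φ = 0.458021): observed ΔN = 492.0 m, observed ΔE = 65.8 m.
Subtracting the expected shift leaves a residual of 492.0 − (449) = 43.0 m north and 65.8 − (54) = 11.8 m east.
Residual distance = √(43.0² + 11.8²) = 44.6 m.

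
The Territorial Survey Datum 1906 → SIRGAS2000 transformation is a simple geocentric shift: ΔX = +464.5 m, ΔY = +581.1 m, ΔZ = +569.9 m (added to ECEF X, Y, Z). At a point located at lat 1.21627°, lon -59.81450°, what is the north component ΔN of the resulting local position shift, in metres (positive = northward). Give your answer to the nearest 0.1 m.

The local north axis is (−sin φ cos λ, −sin φ sin λ, cos φ), giving ΔN = -4.957 + 10.662 + 569.772 = 575.48 m.

ΔN = 575.5 m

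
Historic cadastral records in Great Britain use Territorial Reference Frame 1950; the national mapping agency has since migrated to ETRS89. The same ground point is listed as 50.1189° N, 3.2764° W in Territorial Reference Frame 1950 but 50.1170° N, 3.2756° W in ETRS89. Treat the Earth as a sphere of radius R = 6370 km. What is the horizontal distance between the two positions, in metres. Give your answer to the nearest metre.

Δφ = 50.1170° − 50.1189° = -0.0019°; Δλ = -3.2756° − -3.2764° = +0.0008°.
1° along a meridian = πR/180 = 111177 m.
ΔN = Δφ × 111177 = -211.2 m; ΔE = Δλ × 111177 × cos(50.1189°) = +0.0008 × 111177 × 0.641197 = 57.0 m.
Distance = √(ΔE² + ΔN²) = √(57.0² + (-211.2)²) = 218.8 m.

219 m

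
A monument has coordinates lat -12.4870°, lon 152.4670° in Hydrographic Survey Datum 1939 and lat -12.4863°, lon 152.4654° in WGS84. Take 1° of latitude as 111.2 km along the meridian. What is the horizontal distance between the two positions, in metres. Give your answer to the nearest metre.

190 m

Δφ = -12.4863° − -12.4870° = +0.0007°; Δλ = 152.4654° − 152.4670° = -0.0016°.
ΔN = Δφ × 111200 = 77.8 m; ΔE = Δλ × 111200 × cos(-12.4870°) = -0.0016 × 111200 × 0.976345 = -173.7 m.
Distance = √(ΔE² + ΔN²) = √((-173.7)² + 77.8²) = 190.4 m.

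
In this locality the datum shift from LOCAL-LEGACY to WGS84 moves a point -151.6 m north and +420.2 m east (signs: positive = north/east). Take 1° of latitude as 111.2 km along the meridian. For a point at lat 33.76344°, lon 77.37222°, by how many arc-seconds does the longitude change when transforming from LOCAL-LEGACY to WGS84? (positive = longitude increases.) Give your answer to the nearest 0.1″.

Δλ = 16.4″

At latitude 33.76344°, cos φ = 0.831339.
1° of longitude at this latitude = 111.2 × cos φ = 92.44 km, so Δλ = 420.2 / 92444.9 = 0.0045454° = 16.363″.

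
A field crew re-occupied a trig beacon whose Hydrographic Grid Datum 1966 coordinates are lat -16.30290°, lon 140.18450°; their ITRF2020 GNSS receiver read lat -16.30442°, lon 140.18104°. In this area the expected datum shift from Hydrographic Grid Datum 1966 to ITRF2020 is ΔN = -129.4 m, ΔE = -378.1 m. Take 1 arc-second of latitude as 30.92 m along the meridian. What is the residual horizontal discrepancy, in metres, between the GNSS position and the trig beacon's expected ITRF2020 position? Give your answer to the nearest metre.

41 m

Observed coordinate differences: Δφ = -0.00152°, Δλ = -0.00346°.
Converting to metres (1° lat = 111312 m, cos φ = 0.959791): observed ΔN = -169.2 m, observed ΔE = -369.7 m.
Subtracting the expected shift leaves a residual of -169.2 − (-129.4) = -39.8 m north and -369.7 − (-378.1) = 8.4 m east.
Residual distance = √((-39.8)² + 8.4²) = 40.7 m.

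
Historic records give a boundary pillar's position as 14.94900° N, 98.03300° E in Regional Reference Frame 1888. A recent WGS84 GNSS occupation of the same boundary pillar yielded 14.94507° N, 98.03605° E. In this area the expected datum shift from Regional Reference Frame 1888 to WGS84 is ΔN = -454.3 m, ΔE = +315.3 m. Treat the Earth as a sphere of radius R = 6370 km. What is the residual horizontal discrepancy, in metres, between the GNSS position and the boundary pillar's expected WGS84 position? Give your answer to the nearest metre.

Observed coordinate differences: Δφ = -0.00393°, Δλ = +0.00305°.
Converting to metres (1° lat = 111177 m, cos φ = 0.966156): observed ΔN = -436.9 m, observed ΔE = 327.6 m.
Subtracting the expected shift leaves a residual of -436.9 − (-454.3) = 17.4 m north and 327.6 − (315.3) = 12.3 m east.
Residual distance = √(17.4² + 12.3²) = 21.3 m.

21 m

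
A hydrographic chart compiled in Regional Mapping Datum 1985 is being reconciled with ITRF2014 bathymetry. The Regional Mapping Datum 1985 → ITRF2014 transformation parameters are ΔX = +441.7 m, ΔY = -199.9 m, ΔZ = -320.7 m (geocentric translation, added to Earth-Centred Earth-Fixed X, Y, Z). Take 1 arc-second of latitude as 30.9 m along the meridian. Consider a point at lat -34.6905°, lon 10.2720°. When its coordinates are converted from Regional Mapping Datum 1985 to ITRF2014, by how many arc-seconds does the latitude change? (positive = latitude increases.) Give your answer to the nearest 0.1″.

sin φ = -0.569143, cos φ = 0.822238, sin λ = 0.178321, cos λ = 0.983972.
North component: ΔN = −sin φ cos λ·ΔX − sin φ sin λ·ΔY + cos φ·ΔZ = −(-0.569143)(0.983972)(441.7) − (-0.569143)(0.178321)(-199.9) + (0.822238)(-320.7) = -36.62 m.
1° of latitude spans 3600 × 30.90 = 111240 m, so Δφ = -36.62 / 111240 × 3600 = -1.185″.

Δφ = -1.2″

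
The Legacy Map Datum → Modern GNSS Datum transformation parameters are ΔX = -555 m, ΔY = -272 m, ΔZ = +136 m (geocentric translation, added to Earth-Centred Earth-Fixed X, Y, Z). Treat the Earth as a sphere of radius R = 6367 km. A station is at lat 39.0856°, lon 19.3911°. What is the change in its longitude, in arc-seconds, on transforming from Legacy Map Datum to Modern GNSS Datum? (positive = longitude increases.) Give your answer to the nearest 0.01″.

sin φ = 0.630481, cos φ = 0.776205, sin λ = 0.332015, cos λ = 0.943274.
East component: ΔE = −sin λ·ΔX + cos λ·ΔY = −(0.332015)(-555) + (0.943274)(-272) = -72.30 m.
1° of latitude spans πR/180 = 111125 m; at latitude φ, 1° of longitude spans that × cos φ = 86255.9 m, so Δλ = -72.30 / 86255.9 × 3600 = -3.018″.

Δλ = -3.02″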